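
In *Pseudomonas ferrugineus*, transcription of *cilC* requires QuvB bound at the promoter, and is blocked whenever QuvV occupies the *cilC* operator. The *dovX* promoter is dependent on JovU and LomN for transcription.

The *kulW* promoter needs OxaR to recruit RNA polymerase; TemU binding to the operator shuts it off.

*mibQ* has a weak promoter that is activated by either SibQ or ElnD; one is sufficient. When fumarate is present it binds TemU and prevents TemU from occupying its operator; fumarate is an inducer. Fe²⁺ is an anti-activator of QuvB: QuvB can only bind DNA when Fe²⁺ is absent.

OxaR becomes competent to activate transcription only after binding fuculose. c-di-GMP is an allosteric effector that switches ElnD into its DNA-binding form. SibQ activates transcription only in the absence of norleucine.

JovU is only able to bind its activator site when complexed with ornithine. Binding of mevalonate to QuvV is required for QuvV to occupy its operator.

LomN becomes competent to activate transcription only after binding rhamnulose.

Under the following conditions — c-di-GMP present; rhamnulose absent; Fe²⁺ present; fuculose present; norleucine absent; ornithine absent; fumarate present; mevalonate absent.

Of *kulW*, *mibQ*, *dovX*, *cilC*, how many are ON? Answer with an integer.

Fuculose is present, so OxaR is active.
Fumarate is present, so TemU is inactive.
No repressor is bound and OxaR is active, so *kulW* is transcribed.
→ *kulW* is ON.
Norleucine is absent, so SibQ is active.
c-di-GMP is present, so ElnD is active.
Activator SibQ is present, so *mibQ* is transcribed.
→ *mibQ* is ON.
Ornithine is absent, so JovU is inactive.
Rhamnulose is absent, so LomN is inactive.
Required activator JovU is absent, so *dovX* is not transcribed.
→ *dovX* is OFF.
Fe²⁺ is present, so QuvB is inactive.
Mevalonate is absent, so QuvV is inactive.
Required activator QuvB is absent, so *cilC* is not transcribed.
→ *cilC* is OFF.
2 of the 4 genes are transcribed.

2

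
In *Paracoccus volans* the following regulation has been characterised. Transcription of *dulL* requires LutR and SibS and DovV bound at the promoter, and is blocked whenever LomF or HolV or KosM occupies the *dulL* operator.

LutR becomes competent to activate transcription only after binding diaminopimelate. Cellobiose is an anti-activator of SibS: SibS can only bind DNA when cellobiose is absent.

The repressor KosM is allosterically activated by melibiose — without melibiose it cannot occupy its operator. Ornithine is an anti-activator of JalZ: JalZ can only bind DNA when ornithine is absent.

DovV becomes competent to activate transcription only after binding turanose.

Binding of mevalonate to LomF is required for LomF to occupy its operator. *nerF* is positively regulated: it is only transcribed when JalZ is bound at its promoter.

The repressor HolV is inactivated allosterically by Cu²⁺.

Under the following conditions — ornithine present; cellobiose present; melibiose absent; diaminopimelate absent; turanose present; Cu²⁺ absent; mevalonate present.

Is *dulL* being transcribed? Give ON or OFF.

Diaminopimelate is absent, so LutR is inactive.
Cellobiose is present, so SibS is inactive.
Mevalonate is present, so LomF is active.
Cu²⁺ is absent, so HolV is active.
Melibiose is absent, so KosM is inactive.
Turanose is present, so DovV is active.
With repressor LomF bound, *dulL* is not transcribed.

OFF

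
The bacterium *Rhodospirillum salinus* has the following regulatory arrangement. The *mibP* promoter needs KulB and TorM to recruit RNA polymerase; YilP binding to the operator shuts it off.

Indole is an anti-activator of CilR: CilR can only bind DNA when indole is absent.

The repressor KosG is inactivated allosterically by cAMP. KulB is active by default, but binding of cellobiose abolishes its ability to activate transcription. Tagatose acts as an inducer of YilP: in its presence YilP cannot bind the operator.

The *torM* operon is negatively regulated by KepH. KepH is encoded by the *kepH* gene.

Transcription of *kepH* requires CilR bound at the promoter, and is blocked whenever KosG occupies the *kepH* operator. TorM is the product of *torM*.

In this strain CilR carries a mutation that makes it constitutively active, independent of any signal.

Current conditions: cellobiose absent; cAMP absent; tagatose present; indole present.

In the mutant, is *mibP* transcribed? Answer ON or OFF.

ON

Tagatose is present, so YilP is inactive.
Cellobiose is absent, so KulB is active.
cAMP is absent, so KosG is active.
CilR is constitutively active in this strain.
With repressor KosG bound, *kepH* is not transcribed.
So KepH is not produced.
With no repressor bound, *torM* is transcribed.
So TorM is produced and active.
No repressor is bound and KulB and TorM are active, so *mibP* is transcribed.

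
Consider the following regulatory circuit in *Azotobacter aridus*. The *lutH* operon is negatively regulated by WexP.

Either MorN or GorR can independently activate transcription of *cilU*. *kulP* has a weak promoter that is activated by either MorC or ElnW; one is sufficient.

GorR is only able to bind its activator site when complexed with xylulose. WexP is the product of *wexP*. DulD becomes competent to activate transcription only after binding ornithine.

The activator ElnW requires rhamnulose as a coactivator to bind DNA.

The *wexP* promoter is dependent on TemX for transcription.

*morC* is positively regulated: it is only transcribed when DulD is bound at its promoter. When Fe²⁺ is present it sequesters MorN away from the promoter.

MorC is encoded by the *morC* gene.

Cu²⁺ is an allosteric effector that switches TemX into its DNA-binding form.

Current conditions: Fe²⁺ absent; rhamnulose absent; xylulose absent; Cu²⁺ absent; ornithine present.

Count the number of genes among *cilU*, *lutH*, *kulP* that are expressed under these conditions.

3

Fe²⁺ is absent, so MorN is active.
Xylulose is absent, so GorR is inactive.
Activator MorN is present, so *cilU* is transcribed.
→ *cilU* is ON.
Cu²⁺ is absent, so TemX is inactive.
Required activator TemX is absent, so *wexP* is not transcribed.
So WexP is not produced.
With no repressor bound, *lutH* is transcribed.
→ *lutH* is ON.
Ornithine is present, so DulD is active.
No repressor is bound and DulD is active, so *morC* is transcribed.
So MorC is produced and active.
Rhamnulose is absent, so ElnW is inactive.
Activator MorC is present, so *kulP* is transcribed.
→ *kulP* is ON.
3 of the 3 genes are transcribed.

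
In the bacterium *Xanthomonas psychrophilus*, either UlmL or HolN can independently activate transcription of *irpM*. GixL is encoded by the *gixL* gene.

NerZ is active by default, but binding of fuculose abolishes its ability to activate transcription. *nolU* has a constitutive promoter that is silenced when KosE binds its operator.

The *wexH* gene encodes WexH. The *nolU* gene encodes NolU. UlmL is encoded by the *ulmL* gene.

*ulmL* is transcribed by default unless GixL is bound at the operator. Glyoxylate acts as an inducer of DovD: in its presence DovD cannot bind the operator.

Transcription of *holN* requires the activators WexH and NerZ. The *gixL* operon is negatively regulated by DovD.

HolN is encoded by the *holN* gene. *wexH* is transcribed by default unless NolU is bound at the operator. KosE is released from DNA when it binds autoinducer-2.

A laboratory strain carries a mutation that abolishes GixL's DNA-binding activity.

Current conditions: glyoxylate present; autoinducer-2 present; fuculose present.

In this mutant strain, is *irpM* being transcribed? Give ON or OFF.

ON

GixL is non-functional in this strain, so it has no effect.
With no repressor bound, *ulmL* is transcribed.
So UlmL is produced and active.
Autoinducer-2 is present, so KosE is inactive.
With no repressor bound, *nolU* is transcribed.
So NolU is produced and active.
With repressor NolU bound, *wexH* is not transcribed.
So WexH is not produced.
Fuculose is present, so NerZ is inactive.
Required activator WexH is absent, so *holN* is not transcribed.
So HolN is not produced.
Activator UlmL is present, so *irpM* is transcribed.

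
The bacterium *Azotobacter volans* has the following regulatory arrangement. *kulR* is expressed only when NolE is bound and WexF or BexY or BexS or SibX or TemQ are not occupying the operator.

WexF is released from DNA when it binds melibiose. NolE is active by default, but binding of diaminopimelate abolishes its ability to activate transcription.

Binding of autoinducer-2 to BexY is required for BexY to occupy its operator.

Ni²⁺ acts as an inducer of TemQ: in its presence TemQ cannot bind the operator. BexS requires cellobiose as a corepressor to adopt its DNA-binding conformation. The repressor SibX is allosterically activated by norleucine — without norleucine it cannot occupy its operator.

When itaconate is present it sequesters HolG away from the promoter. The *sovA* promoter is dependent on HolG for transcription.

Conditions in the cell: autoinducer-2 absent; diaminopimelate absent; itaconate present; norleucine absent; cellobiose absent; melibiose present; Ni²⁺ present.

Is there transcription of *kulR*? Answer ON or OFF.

Diaminopimelate is absent, so NolE is active.
Melibiose is present, so WexF is inactive.
Autoinducer-2 is absent, so BexY is inactive.
Cellobiose is absent, so BexS is inactive.
Norleucine is absent, so SibX is inactive.
Ni²⁺ is present, so TemQ is inactive.
No repressor is bound and NolE is active, so *kulR* is transcribed.

ON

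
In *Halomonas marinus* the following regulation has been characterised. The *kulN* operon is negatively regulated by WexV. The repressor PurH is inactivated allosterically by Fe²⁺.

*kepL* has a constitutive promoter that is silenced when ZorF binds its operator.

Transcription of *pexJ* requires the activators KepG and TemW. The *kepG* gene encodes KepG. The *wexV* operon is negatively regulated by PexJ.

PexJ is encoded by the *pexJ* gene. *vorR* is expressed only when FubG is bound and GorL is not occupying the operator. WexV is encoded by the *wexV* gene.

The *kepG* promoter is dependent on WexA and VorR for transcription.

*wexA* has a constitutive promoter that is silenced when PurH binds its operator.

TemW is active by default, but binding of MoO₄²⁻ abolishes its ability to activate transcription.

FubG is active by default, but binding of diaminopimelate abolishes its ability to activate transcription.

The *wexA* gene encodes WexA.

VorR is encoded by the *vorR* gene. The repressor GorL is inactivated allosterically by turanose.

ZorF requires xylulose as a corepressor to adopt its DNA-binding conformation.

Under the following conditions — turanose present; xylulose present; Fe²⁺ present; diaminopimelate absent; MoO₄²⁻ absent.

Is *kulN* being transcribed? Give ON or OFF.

ON

Fe²⁺ is present, so PurH is inactive.
With no repressor bound, *wexA* is transcribed.
So WexA is produced and active.
Turanose is present, so GorL is inactive.
Diaminopimelate is absent, so FubG is active.
No repressor is bound and FubG is active, so *vorR* is transcribed.
So VorR is produced and active.
No repressor is bound and WexA and VorR are active, so *kepG* is transcribed.
So KepG is produced and active.
MoO₄²⁻ is absent, so TemW is active.
No repressor is bound and KepG and TemW are active, so *pexJ* is transcribed.
So PexJ is produced and active.
With repressor PexJ bound, *wexV* is not transcribed.
So WexV is not produced.
With no repressor bound, *kulN* is transcribed.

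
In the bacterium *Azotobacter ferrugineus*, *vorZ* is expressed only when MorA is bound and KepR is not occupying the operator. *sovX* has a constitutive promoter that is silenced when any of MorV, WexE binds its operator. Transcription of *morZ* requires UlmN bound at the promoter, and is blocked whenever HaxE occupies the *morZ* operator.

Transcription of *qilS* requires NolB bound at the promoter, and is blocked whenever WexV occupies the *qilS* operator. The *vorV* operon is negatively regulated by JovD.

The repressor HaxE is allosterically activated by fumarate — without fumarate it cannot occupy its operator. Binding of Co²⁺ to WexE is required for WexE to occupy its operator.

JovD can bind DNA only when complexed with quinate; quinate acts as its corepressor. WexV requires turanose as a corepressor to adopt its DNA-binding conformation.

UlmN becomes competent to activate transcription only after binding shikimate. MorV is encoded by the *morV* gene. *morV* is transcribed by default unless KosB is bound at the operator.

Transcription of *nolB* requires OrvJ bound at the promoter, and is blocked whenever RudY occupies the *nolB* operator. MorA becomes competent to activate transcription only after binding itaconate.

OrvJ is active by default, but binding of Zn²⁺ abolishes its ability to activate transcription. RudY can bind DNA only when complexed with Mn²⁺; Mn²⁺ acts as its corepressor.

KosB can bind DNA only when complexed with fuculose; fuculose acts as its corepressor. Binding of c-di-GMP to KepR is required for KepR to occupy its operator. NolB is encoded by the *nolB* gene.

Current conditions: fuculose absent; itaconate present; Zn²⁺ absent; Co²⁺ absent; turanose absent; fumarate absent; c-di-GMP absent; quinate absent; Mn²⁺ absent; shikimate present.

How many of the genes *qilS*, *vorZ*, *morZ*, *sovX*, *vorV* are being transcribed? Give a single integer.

Zn²⁺ is absent, so OrvJ is active.
Mn²⁺ is absent, so RudY is inactive.
No repressor is bound and OrvJ is active, so *nolB* is transcribed.
So NolB is produced and active.
Turanose is absent, so WexV is inactive.
No repressor is bound and NolB is active, so *qilS* is transcribed.
→ *qilS* is ON.
c-di-GMP is absent, so KepR is inactive.
Itaconate is present, so MorA is active.
No repressor is bound and MorA is active, so *vorZ* is transcribed.
→ *vorZ* is ON.
Shikimate is present, so UlmN is active.
Fumarate is absent, so HaxE is inactive.
No repressor is bound and UlmN is active, so *morZ* is transcribed.
→ *morZ* is ON.
Fuculose is absent, so KosB is inactive.
With no repressor bound, *morV* is transcribed.
So MorV is produced and active.
Co²⁺ is absent, so WexE is inactive.
With repressor MorV bound, *sovX* is not transcribed.
→ *sovX* is OFF.
Quinate is absent, so JovD is inactive.
With no repressor bound, *vorV* is transcribed.
→ *vorV* is ON.
4 of the 5 genes are transcribed.

4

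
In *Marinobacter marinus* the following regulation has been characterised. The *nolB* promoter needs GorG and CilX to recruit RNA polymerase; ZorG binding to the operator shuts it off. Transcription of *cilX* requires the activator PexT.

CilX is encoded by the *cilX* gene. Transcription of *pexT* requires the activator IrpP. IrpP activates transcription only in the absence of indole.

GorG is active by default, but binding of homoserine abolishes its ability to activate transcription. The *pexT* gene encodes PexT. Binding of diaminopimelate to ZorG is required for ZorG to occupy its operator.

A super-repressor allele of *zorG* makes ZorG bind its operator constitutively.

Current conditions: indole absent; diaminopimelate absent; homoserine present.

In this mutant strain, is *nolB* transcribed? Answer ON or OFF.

Homoserine is present, so GorG is inactive.
Indole is absent, so IrpP is active.
No repressor is bound and IrpP is active, so *pexT* is transcribed.
So PexT is produced and active.
No repressor is bound and PexT is active, so *cilX* is transcribed.
So CilX is produced and active.
ZorG is constitutively active in this strain.
With repressor ZorG bound, *nolB* is not transcribed.

OFF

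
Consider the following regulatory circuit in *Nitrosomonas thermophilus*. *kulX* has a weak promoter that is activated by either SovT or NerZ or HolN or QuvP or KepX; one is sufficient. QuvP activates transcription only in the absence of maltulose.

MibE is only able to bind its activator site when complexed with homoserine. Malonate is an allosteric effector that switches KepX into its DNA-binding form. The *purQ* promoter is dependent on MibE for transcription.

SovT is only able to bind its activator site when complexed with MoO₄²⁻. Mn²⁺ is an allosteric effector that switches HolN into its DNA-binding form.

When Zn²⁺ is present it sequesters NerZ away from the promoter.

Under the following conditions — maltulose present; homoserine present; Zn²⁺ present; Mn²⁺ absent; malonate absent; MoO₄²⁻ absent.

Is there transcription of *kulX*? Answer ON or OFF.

OFF

MoO₄²⁻ is absent, so SovT is inactive.
Zn²⁺ is present, so NerZ is inactive.
Mn²⁺ is absent, so HolN is inactive.
Maltulose is present, so QuvP is inactive.
Malonate is absent, so KepX is inactive.
No activator is available at the *kulX* promoter, so *kulX* is not transcribed.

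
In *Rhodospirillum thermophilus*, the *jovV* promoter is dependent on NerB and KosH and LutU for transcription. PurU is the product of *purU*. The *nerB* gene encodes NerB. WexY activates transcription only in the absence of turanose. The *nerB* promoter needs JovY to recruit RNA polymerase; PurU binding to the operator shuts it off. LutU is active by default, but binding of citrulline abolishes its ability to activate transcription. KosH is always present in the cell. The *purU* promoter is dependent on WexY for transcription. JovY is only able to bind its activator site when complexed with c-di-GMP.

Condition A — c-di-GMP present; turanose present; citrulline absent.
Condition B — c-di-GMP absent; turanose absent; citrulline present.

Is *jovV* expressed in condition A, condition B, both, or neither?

A only

Condition A:
c-di-GMP is present, so JovY is active.
Turanose is present, so WexY is inactive.
Required activator WexY is absent, so *purU* is not transcribed.
So PurU is not produced.
No repressor is bound and JovY is active, so *nerB* is transcribed.
So NerB is produced and active.
KosH is produced constitutively and is active.
Citrulline is absent, so LutU is active.
No repressor is bound and NerB and KosH and LutU are active, so *jovV* is transcribed.
→ *jovV* is ON in A.
Condition B:
c-di-GMP is absent, so JovY is inactive.
Turanose is absent, so WexY is active.
No repressor is bound and WexY is active, so *purU* is transcribed.
So PurU is produced and active.
With repressor PurU bound, *nerB* is not transcribed.
So NerB is not produced.
KosH is produced constitutively and is active.
Citrulline is present, so LutU is inactive.
Required activator NerB is absent, so *jovV* is not transcribed.
→ *jovV* is OFF in B.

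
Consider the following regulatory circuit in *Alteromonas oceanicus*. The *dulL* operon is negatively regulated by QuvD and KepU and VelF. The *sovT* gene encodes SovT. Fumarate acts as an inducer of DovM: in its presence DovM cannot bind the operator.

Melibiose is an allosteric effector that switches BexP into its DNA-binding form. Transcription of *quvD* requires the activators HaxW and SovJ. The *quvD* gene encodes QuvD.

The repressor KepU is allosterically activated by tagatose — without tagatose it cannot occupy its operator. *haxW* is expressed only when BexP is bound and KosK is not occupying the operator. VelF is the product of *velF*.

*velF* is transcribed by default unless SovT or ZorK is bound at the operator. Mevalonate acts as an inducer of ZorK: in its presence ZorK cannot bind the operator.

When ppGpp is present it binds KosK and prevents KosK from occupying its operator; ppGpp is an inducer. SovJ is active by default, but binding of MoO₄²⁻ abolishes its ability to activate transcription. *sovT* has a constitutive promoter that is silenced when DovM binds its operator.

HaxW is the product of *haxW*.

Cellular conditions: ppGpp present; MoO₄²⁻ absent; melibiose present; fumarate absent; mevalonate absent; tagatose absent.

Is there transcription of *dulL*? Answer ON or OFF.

Melibiose is present, so BexP is active.
ppGpp is present, so KosK is inactive.
No repressor is bound and BexP is active, so *haxW* is transcribed.
So HaxW is produced and active.
MoO₄²⁻ is absent, so SovJ is active.
No repressor is bound and HaxW and SovJ are active, so *quvD* is transcribed.
So QuvD is produced and active.
Tagatose is absent, so KepU is inactive.
Fumarate is absent, so DovM is active.
With repressor DovM bound, *sovT* is not transcribed.
So SovT is not produced.
Mevalonate is absent, so ZorK is active.
With repressor ZorK bound, *velF* is not transcribed.
So VelF is not produced.
With repressor QuvD bound, *dulL* is not transcribed.

OFF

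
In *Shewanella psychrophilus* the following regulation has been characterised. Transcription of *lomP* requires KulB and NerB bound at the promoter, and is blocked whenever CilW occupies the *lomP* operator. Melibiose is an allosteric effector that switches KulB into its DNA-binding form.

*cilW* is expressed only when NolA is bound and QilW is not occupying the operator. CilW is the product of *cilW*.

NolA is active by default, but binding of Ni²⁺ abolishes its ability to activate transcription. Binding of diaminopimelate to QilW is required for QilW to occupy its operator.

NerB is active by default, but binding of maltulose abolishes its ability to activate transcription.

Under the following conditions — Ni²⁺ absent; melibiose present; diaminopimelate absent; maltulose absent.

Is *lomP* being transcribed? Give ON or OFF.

OFF

Diaminopimelate is absent, so QilW is inactive.
Ni²⁺ is absent, so NolA is active.
No repressor is bound and NolA is active, so *cilW* is transcribed.
So CilW is produced and active.
Melibiose is present, so KulB is active.
Maltulose is absent, so NerB is active.
With repressor CilW bound, *lomP* is not transcribed.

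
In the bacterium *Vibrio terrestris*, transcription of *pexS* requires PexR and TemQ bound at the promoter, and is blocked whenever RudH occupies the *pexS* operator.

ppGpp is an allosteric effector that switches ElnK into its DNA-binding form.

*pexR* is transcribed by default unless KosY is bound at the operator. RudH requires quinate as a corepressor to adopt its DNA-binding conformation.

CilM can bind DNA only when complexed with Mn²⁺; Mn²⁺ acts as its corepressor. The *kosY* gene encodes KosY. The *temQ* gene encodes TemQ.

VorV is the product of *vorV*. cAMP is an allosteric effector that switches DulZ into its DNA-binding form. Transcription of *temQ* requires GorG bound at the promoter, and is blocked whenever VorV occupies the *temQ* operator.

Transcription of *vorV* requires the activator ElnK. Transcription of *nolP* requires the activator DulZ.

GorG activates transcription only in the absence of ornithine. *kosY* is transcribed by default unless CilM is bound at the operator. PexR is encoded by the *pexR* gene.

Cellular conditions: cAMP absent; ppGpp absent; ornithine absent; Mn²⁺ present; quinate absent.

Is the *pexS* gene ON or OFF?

Quinate is absent, so RudH is inactive.
Mn²⁺ is present, so CilM is active.
With repressor CilM bound, *kosY* is not transcribed.
So KosY is not produced.
With no repressor bound, *pexR* is transcribed.
So PexR is produced and active.
Ornithine is absent, so GorG is active.
ppGpp is absent, so ElnK is inactive.
Required activator ElnK is absent, so *vorV* is not transcribed.
So VorV is not produced.
No repressor is bound and GorG is active, so *temQ* is transcribed.
So TemQ is produced and active.
No repressor is bound and PexR and TemQ are active, so *pexS* is transcribed.

ON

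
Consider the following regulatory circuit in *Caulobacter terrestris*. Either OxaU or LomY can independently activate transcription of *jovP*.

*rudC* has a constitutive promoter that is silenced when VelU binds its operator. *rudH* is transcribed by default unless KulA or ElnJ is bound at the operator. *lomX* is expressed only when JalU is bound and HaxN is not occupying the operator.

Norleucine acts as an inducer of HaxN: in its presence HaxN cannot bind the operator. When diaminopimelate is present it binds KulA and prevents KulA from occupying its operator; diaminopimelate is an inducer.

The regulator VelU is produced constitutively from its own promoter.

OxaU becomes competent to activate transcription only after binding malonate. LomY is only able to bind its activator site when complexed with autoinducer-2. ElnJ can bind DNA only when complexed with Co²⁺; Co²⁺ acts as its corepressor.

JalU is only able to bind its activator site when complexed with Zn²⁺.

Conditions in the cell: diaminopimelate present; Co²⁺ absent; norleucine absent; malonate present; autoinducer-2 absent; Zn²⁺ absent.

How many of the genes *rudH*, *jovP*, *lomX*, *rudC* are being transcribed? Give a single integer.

2

Diaminopimelate is present, so KulA is inactive.
Co²⁺ is absent, so ElnJ is inactive.
With no repressor bound, *rudH* is transcribed.
→ *rudH* is ON.
Malonate is present, so OxaU is active.
Autoinducer-2 is absent, so LomY is inactive.
Activator OxaU is present, so *jovP* is transcribed.
→ *jovP* is ON.
Norleucine is absent, so HaxN is active.
Zn²⁺ is absent, so JalU is inactive.
With repressor HaxN bound, *lomX* is not transcribed.
→ *lomX* is OFF.
VelU is produced constitutively and is active.
With repressor VelU bound, *rudC* is not transcribed.
→ *rudC* is OFF.
2 of the 4 genes are transcribed.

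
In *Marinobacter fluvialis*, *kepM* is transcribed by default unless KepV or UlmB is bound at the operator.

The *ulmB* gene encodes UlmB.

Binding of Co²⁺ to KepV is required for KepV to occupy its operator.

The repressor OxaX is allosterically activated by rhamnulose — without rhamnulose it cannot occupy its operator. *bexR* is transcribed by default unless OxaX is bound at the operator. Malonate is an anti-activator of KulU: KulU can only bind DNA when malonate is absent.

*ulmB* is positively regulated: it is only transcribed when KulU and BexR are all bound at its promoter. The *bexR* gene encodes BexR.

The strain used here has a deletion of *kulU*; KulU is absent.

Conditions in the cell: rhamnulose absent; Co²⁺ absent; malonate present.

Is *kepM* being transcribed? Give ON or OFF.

Co²⁺ is absent, so KepV is inactive.
KulU is non-functional in this strain, so it has no effect.
Rhamnulose is absent, so OxaX is inactive.
With no repressor bound, *bexR* is transcribed.
So BexR is produced and active.
Required activator KulU is absent, so *ulmB* is not transcribed.
So UlmB is not produced.
With no repressor bound, *kepM* is transcribed.

ON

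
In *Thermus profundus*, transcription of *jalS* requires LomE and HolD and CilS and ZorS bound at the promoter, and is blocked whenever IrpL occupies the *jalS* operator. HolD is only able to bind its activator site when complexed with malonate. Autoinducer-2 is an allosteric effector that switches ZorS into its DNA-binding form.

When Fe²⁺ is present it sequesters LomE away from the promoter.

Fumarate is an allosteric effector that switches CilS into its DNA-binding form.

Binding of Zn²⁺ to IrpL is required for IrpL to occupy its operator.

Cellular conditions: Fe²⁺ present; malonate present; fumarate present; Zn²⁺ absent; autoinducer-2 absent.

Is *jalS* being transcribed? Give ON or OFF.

Fe²⁺ is present, so LomE is inactive.
Zn²⁺ is absent, so IrpL is inactive.
Malonate is present, so HolD is active.
Fumarate is present, so CilS is active.
Autoinducer-2 is absent, so ZorS is inactive.
Required activator LomE is absent, so *jalS* is not transcribed.

OFF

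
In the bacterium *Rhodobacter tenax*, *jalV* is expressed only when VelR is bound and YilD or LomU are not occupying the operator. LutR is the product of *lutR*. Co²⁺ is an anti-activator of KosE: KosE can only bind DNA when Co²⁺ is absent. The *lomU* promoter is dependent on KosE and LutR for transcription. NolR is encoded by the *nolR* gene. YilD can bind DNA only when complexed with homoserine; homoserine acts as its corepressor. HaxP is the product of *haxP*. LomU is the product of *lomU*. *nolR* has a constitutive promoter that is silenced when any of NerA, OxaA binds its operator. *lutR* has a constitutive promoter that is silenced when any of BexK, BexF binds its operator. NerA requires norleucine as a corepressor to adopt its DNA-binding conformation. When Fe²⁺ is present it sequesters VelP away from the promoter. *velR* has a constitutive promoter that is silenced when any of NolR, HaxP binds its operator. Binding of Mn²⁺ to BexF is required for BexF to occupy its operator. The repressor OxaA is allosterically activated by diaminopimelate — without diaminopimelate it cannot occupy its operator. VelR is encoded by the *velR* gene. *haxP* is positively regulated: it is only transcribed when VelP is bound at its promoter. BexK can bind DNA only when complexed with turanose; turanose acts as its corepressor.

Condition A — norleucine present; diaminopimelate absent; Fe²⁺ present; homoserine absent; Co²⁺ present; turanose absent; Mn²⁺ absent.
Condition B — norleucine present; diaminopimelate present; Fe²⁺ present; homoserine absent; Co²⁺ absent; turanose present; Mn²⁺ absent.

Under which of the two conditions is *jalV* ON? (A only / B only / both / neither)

both

Condition A:
Norleucine is present, so NerA is active.
Diaminopimelate is absent, so OxaA is inactive.
With repressor NerA bound, *nolR* is not transcribed.
So NolR is not produced.
Fe²⁺ is present, so VelP is inactive.
Required activator VelP is absent, so *haxP* is not transcribed.
So HaxP is not produced.
With no repressor bound, *velR* is transcribed.
So VelR is produced and active.
Homoserine is absent, so YilD is inactive.
Co²⁺ is present, so KosE is inactive.
Turanose is absent, so BexK is inactive.
Mn²⁺ is absent, so BexF is inactive.
With no repressor bound, *lutR* is transcribed.
So LutR is produced and active.
Required activator KosE is absent, so *lomU* is not transcribed.
So LomU is not produced.
No repressor is bound and VelR is active, so *jalV* is transcribed.
→ *jalV* is ON in A.
Condition B:
Norleucine is present, so NerA is active.
Diaminopimelate is present, so OxaA is active.
With repressor NerA bound, *nolR* is not transcribed.
So NolR is not produced.
Fe²⁺ is present, so VelP is inactive.
Required activator VelP is absent, so *haxP* is not transcribed.
So HaxP is not produced.
With no repressor bound, *velR* is transcribed.
So VelR is produced and active.
Homoserine is absent, so YilD is inactive.
Co²⁺ is absent, so KosE is active.
Turanose is present, so BexK is active.
Mn²⁺ is absent, so BexF is inactive.
With repressor BexK bound, *lutR* is not transcribed.
So LutR is not produced.
Required activator LutR is absent, so *lomU* is not transcribed.
So LomU is not produced.
No repressor is bound and VelR is active, so *jalV* is transcribed.
→ *jalV* is ON in B.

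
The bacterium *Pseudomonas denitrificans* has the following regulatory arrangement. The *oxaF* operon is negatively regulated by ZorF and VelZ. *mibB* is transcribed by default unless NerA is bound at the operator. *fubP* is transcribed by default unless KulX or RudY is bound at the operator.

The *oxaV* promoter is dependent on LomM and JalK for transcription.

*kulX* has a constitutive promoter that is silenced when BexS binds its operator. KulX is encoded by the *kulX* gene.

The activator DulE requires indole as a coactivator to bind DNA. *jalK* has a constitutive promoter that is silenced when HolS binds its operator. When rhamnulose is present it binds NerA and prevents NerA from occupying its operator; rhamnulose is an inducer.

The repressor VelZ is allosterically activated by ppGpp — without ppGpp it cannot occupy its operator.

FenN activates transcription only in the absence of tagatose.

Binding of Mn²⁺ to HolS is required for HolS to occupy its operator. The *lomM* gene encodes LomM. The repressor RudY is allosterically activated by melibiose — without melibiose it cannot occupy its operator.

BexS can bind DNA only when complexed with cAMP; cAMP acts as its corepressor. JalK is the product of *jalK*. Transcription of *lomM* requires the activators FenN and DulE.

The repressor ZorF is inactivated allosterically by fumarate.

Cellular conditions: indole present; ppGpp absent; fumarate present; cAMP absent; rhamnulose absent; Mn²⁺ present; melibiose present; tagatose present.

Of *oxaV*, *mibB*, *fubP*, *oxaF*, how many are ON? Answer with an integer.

Tagatose is present, so FenN is inactive.
Indole is present, so DulE is active.
Required activator FenN is absent, so *lomM* is not transcribed.
So LomM is not produced.
Mn²⁺ is present, so HolS is active.
With repressor HolS bound, *jalK* is not transcribed.
So JalK is not produced.
Required activator LomM is absent, so *oxaV* is not transcribed.
→ *oxaV* is OFF.
Rhamnulose is absent, so NerA is active.
With repressor NerA bound, *mibB* is not transcribed.
→ *mibB* is OFF.
cAMP is absent, so BexS is inactive.
With no repressor bound, *kulX* is transcribed.
So KulX is produced and active.
Melibiose is present, so RudY is active.
With repressor KulX bound, *fubP* is not transcribed.
→ *fubP* is OFF.
Fumarate is present, so ZorF is inactive.
ppGpp is absent, so VelZ is inactive.
With no repressor bound, *oxaF* is transcribed.
→ *oxaF* is ON.
1 of the 4 genes is transcribed.

1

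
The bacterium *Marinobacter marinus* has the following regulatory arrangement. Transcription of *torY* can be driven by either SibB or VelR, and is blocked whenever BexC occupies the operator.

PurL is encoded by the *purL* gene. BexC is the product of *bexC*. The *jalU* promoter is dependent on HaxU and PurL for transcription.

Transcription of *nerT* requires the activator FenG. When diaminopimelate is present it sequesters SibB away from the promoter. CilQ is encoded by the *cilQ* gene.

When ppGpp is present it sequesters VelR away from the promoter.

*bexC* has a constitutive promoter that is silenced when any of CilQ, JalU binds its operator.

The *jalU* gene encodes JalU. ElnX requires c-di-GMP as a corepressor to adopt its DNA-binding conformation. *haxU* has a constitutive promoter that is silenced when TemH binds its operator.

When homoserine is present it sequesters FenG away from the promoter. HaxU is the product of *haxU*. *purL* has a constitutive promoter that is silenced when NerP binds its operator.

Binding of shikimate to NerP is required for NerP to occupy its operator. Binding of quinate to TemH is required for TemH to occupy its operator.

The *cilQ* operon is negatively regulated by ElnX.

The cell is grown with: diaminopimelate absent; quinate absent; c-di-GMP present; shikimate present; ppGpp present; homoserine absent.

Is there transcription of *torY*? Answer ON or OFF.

Diaminopimelate is absent, so SibB is active.
ppGpp is present, so VelR is inactive.
c-di-GMP is present, so ElnX is active.
With repressor ElnX bound, *cilQ* is not transcribed.
So CilQ is not produced.
Quinate is absent, so TemH is inactive.
With no repressor bound, *haxU* is transcribed.
So HaxU is produced and active.
Shikimate is present, so NerP is active.
With repressor NerP bound, *purL* is not transcribed.
So PurL is not produced.
Required activator PurL is absent, so *jalU* is not transcribed.
So JalU is not produced.
With no repressor bound, *bexC* is transcribed.
So BexC is produced and active.
With repressor BexC bound, *torY* is not transcribed.

OFF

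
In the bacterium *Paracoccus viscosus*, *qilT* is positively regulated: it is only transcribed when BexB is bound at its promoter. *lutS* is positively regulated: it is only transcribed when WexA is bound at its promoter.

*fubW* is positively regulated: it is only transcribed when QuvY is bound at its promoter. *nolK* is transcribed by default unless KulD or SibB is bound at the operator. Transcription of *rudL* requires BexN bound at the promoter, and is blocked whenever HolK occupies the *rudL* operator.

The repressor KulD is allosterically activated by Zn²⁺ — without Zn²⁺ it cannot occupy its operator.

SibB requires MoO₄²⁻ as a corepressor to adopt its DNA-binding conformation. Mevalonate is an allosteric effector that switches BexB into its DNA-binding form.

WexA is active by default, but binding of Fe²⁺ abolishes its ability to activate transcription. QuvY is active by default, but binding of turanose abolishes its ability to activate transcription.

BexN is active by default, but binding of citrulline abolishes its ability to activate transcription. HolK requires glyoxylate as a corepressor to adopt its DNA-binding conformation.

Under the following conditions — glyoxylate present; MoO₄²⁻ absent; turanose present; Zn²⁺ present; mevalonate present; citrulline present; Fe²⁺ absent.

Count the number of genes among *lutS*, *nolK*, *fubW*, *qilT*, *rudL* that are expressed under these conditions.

Fe²⁺ is absent, so WexA is active.
No repressor is bound and WexA is active, so *lutS* is transcribed.
→ *lutS* is ON.
Zn²⁺ is present, so KulD is active.
MoO₄²⁻ is absent, so SibB is inactive.
With repressor KulD bound, *nolK* is not transcribed.
→ *nolK* is OFF.
Turanose is present, so QuvY is inactive.
Required activator QuvY is absent, so *fubW* is not transcribed.
→ *fubW* is OFF.
Mevalonate is present, so BexB is active.
No repressor is bound and BexB is active, so *qilT* is transcribed.
→ *qilT* is ON.
Glyoxylate is present, so HolK is active.
Citrulline is present, so BexN is inactive.
With repressor HolK bound, *rudL* is not transcribed.
→ *rudL* is OFF.
2 of the 5 genes are transcribed.

2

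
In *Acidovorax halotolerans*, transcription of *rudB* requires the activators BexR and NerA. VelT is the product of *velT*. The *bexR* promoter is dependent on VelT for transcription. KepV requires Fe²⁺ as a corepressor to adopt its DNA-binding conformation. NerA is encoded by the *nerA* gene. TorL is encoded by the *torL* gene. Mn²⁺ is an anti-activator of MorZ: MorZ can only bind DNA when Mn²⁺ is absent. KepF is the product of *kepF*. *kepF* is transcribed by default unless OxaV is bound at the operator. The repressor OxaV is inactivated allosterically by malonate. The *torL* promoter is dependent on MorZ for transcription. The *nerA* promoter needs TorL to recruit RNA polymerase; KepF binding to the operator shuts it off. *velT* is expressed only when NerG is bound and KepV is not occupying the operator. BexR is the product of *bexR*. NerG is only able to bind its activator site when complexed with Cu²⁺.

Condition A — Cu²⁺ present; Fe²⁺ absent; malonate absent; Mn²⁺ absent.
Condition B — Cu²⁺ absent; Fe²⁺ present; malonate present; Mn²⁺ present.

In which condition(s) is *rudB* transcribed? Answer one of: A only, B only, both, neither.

Condition A:
Cu²⁺ is present, so NerG is active.
Fe²⁺ is absent, so KepV is inactive.
No repressor is bound and NerG is active, so *velT* is transcribed.
So VelT is produced and active.
No repressor is bound and VelT is active, so *bexR* is transcribed.
So BexR is produced and active.
Malonate is absent, so OxaV is active.
With repressor OxaV bound, *kepF* is not transcribed.
So KepF is not produced.
Mn²⁺ is absent, so MorZ is active.
No repressor is bound and MorZ is active, so *torL* is transcribed.
So TorL is produced and active.
No repressor is bound and TorL is active, so *nerA* is transcribed.
So NerA is produced and active.
No repressor is bound and BexR and NerA are active, so *rudB* is transcribed.
→ *rudB* is ON in A.
Condition B:
Cu²⁺ is absent, so NerG is inactive.
Fe²⁺ is present, so KepV is active.
With repressor KepV bound, *velT* is not transcribed.
So VelT is not produced.
Required activator VelT is absent, so *bexR* is not transcribed.
So BexR is not produced.
Malonate is present, so OxaV is inactive.
With no repressor bound, *kepF* is transcribed.
So KepF is produced and active.
Mn²⁺ is present, so MorZ is inactive.
Required activator MorZ is absent, so *torL* is not transcribed.
So TorL is not produced.
With repressor KepF bound, *nerA* is not transcribed.
So NerA is not produced.
Required activator BexR is absent, so *rudB* is not transcribed.
→ *rudB* is OFF in B.

A only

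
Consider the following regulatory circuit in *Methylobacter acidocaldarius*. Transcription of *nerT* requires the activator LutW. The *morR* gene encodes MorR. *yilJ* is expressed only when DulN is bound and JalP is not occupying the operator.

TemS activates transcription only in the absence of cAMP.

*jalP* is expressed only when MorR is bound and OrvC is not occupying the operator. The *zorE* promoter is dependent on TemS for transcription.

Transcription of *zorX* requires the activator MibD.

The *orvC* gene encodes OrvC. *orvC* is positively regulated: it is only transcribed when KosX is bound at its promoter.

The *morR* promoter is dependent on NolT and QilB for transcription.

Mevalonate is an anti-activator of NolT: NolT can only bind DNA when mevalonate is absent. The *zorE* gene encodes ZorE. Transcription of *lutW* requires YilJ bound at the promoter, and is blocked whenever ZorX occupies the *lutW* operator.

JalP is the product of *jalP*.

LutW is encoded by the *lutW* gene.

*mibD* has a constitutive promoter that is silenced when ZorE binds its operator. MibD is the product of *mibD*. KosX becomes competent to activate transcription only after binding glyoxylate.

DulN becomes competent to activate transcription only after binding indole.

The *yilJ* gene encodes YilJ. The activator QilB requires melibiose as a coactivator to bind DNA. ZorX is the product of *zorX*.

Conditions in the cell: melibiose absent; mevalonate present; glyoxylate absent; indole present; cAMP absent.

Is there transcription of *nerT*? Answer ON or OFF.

ON

cAMP is absent, so TemS is active.
No repressor is bound and TemS is active, so *zorE* is transcribed.
So ZorE is produced and active.
With repressor ZorE bound, *mibD* is not transcribed.
So MibD is not produced.
Required activator MibD is absent, so *zorX* is not transcribed.
So ZorX is not produced.
Glyoxylate is absent, so KosX is inactive.
Required activator KosX is absent, so *orvC* is not transcribed.
So OrvC is not produced.
Mevalonate is present, so NolT is inactive.
Melibiose is absent, so QilB is inactive.
Required activator NolT is absent, so *morR* is not transcribed.
So MorR is not produced.
Required activator MorR is absent, so *jalP* is not transcribed.
So JalP is not produced.
Indole is present, so DulN is active.
No repressor is bound and DulN is active, so *yilJ* is transcribed.
So YilJ is produced and active.
No repressor is bound and YilJ is active, so *lutW* is transcribed.
So LutW is produced and active.
No repressor is bound and LutW is active, so *nerT* is transcribed.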